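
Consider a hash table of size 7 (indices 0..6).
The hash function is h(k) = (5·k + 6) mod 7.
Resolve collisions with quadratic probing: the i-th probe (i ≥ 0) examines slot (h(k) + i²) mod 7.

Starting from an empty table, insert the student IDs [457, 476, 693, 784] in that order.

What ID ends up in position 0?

693

457: h=2 → slot 2
476: h=6 → slot 6
693: h=6, probe 6,0 → slot 0
784: h=6, probe 6,0,3 → slot 3
Table: [693, -, 457, 784, -, -, 476]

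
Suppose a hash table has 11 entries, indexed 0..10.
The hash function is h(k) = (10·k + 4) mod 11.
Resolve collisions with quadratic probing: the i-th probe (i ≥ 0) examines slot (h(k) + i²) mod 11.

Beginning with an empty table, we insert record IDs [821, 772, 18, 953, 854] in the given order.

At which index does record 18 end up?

821: h=8 → slot 8
772: h=2 → slot 2
18: h=8, probe 8,9 → slot 9
953: h=8, probe 8,9,1 → slot 1
854: h=8, probe 8,9,1,6 → slot 6
Table: [-, 953, 772, -, -, -, 854, -, 821, 18, -]

9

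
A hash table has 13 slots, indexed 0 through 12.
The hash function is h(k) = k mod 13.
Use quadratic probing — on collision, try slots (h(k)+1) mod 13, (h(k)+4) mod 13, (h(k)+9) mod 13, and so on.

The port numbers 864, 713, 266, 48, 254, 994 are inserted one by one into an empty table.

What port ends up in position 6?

864: h=6 => slot 6
713: h=11 => slot 11
266: h=6, probe 6,7 => slot 7
48: h=9 => slot 9
254: h=7, probe 7,8 => slot 8
994: h=6, probe 6,7,10 => slot 10
Table: [—, —, —, —, —, —, 864, 266, 254, 48, 994, 713, —]

864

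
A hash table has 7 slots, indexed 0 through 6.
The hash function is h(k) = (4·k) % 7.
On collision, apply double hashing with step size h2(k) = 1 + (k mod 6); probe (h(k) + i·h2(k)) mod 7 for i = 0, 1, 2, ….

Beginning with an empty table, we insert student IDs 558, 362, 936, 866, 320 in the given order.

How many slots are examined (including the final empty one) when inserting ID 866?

Insert 558: h=6, slot 6 empty → index 6.
Insert 362: h=6, h2=3, slot 6 occupied → index 2.
Insert 936: h=6, h2=1, slot 6 occupied → index 0.
Insert 866: h=6, h2=3, slots 6,2 occupied → index 5.
Insert 320: h=6, h2=3, slots 6,2,5 occupied → index 1.
Table: [936, 320, 362, _, _, 866, 558]

3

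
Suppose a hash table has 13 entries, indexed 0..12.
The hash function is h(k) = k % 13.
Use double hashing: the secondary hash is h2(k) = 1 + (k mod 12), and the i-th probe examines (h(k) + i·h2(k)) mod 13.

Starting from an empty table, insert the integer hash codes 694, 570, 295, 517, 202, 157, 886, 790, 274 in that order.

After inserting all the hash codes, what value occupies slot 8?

694: h=5 → slot 5
570: h=11 → slot 11
295: h=9 → slot 9
517: h=10 → slot 10
202: h=7 → slot 7
157: h=1 → slot 1
886: h=2 → slot 2
790: h=10, h2=11, probe 10,8 → slot 8
274: h=1, h2=11, probe 1,12 → slot 12
Table: [_, 157, 886, _, _, 694, _, 202, 790, 295, 517, 570, 274]

790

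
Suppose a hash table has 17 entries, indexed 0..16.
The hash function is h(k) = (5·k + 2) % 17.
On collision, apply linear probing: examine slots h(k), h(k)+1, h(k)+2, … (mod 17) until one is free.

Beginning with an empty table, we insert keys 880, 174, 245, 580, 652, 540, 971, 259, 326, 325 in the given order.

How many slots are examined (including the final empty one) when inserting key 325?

3

880: h=16 -> slot 16
174: h=5 -> slot 5
245: h=3 -> slot 3
580: h=12 -> slot 12
652: h=15 -> slot 15
540: h=16, probe 16,0 -> slot 0
971: h=12, probe 12,13 -> slot 13
259: h=5, probe 5,6 -> slot 6
326: h=0, probe 0,1 -> slot 1
325: h=12, probe 12,13,14 -> slot 14
Table: [540, 326, ., 245, ., 174, 259, ., ., ., ., ., 580, 971, 325, 652, 880]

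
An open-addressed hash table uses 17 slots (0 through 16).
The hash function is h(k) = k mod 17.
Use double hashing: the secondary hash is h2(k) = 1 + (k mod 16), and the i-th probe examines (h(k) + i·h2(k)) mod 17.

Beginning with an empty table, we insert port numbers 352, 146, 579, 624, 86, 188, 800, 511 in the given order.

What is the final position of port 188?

Insert 352: h=12, slot 12 empty => index 12.
Insert 146: h=10, slot 10 empty => index 10.
Insert 579: h=1, slot 1 empty => index 1.
Insert 624: h=12, h2=1, slot 12 occupied => index 13.
Insert 86: h=1, h2=7, slot 1 occupied => index 8.
Insert 188: h=1, h2=13, slot 1 occupied => index 14.
Insert 800: h=1, h2=1, slot 1 occupied => index 2.
Insert 511: h=1, h2=16, slot 1 occupied => index 0.
Table: [511, 579, 800, -, -, -, -, -, 86, -, 146, -, 352, 624, 188, -, -]

14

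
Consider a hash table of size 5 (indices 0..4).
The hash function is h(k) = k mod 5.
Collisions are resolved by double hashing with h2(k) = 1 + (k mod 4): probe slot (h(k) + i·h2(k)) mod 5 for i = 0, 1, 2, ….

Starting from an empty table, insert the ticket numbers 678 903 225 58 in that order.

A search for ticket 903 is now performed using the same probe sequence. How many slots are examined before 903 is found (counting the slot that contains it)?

678: h=3 → slot 3
903: h=3, h2=4, probe 3,2 → slot 2
225: h=0 → slot 0
58: h=3, h2=3, probe 3,1 → slot 1
Table: [225, 58, 903, 678, -]
Lookup 903: h=3, h2=4, probe 3,2 → found at 2.

2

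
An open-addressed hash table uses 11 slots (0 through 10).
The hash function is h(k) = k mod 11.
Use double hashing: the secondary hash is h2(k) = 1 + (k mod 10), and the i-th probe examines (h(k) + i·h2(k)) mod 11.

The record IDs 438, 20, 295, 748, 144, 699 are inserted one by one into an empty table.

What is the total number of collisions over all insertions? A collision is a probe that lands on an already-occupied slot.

Insert 438: h=9, slot 9 empty => index 9.
Insert 20: h=9, h2=1, slot 9 occupied => index 10.
Insert 295: h=9, h2=6, slot 9 occupied => index 4.
Insert 748: h=0, slot 0 empty => index 0.
Insert 144: h=1, slot 1 empty => index 1.
Insert 699: h=6, slot 6 empty => index 6.
Table: [748, 144, -, -, 295, -, 699, -, -, 438, 20]

2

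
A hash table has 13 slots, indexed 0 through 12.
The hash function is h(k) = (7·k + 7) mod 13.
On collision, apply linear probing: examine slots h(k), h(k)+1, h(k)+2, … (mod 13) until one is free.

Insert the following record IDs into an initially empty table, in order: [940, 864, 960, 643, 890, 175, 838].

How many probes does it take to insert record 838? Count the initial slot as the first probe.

940: h=9 -> slot 9
864: h=10 -> slot 10
960: h=6 -> slot 6
643: h=10, probe 10,11 -> slot 11
890: h=10, probe 10,11,12 -> slot 12
175: h=10, probe 10,11,12,0 -> slot 0
838: h=10, probe 10,11,12,0,1 -> slot 1
Table: [175, 838, —, —, —, —, 960, —, —, 940, 864, 643, 890]

5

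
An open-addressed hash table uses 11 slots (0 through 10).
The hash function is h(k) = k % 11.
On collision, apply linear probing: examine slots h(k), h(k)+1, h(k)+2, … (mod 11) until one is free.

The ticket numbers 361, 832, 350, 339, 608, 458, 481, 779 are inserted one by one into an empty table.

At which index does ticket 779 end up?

2

361 hashes to 9; slot 9 is free → place at 9.
832 hashes to 7; slot 7 is free → place at 7.
350 hashes to 9; 9 taken → place at 10.
339 hashes to 9; 9,10 taken → place at 0.
608 hashes to 3; slot 3 is free → place at 3.
458 hashes to 7; 7 taken → place at 8.
481 hashes to 8; 8,9,10,0 taken → place at 1.
779 hashes to 9; 9,10,0,1 taken → place at 2.
Table: [339, 481, 779, 608, -, -, -, 832, 458, 361, 350]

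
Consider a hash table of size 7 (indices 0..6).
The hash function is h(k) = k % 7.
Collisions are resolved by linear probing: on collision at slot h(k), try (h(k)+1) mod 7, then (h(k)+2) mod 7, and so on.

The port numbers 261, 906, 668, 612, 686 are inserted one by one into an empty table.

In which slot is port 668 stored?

261 hashes to 2; slot 2 is free => place at 2.
906 hashes to 3; slot 3 is free => place at 3.
668 hashes to 3; 3 taken => place at 4.
612 hashes to 3; 3,4 taken => place at 5.
686 hashes to 0; slot 0 is free => place at 0.
Table: [686, —, 261, 906, 668, 612, —]

4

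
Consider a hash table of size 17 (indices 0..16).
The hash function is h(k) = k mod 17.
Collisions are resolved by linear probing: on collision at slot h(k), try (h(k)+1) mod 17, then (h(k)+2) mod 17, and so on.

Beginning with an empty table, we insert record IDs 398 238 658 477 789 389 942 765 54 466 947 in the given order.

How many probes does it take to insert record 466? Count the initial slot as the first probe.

4

398 hashes to 7; slot 7 is free → place at 7.
238 hashes to 0; slot 0 is free → place at 0.
658 hashes to 12; slot 12 is free → place at 12.
477 hashes to 1; slot 1 is free → place at 1.
789 hashes to 7; 7 taken → place at 8.
389 hashes to 15; slot 15 is free → place at 15.
942 hashes to 7; 7,8 taken → place at 9.
765 hashes to 0; 0,1 taken → place at 2.
54 hashes to 3; slot 3 is free → place at 3.
466 hashes to 7; 7,8,9 taken → place at 10.
947 hashes to 12; 12 taken → place at 13.
Table: [238, 477, 765, 54, ., ., ., 398, 789, 942, 466, ., 658, 947, ., 389, .]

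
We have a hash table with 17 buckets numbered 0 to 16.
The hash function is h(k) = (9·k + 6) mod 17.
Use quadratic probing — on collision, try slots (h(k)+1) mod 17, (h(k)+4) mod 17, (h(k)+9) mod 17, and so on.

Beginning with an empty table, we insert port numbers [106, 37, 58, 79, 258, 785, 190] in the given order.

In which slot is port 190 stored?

106 hashes to 8; slot 8 is free → place at 8.
37 hashes to 16; slot 16 is free → place at 16.
58 hashes to 1; slot 1 is free → place at 1.
79 hashes to 3; slot 3 is free → place at 3.
258 hashes to 16; 16 taken → place at 0.
785 hashes to 16; 16,0,3,8 taken → place at 15.
190 hashes to 16; 16,0,3,8,15 taken → place at 7.
Table: [258, 58, -, 79, -, -, -, 190, 106, -, -, -, -, -, -, 785, 37]

7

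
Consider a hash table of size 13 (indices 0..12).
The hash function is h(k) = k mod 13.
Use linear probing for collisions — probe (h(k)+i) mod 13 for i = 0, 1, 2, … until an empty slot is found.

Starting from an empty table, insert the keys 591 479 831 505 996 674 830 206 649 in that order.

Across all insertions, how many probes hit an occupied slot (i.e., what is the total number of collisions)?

591: h=6 -> slot 6
479: h=11 -> slot 11
831: h=12 -> slot 12
505: h=11, probe 11,12,0 -> slot 0
996: h=8 -> slot 8
674: h=11, probe 11,12,0,1 -> slot 1
830: h=11, probe 11,12,0,1,2 -> slot 2
206: h=11, probe 11,12,0,1,2,3 -> slot 3
649: h=12, probe 12,0,1,2,3,4 -> slot 4
Table: [505, 674, 830, 206, 649, -, 591, -, 996, -, -, 479, 831]

19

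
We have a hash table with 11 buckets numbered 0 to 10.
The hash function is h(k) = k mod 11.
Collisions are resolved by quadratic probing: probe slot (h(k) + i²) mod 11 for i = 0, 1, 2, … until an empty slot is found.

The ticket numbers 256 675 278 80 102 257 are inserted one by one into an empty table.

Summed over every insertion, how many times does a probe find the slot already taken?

256: h=3 -> slot 3
675: h=4 -> slot 4
278: h=3, probe 3,4,7 -> slot 7
80: h=3, probe 3,4,7,1 -> slot 1
102: h=3, probe 3,4,7,1,8 -> slot 8
257: h=4, probe 4,5 -> slot 5
Table: [., 80, ., 256, 675, 257, ., 278, 102, ., .]

10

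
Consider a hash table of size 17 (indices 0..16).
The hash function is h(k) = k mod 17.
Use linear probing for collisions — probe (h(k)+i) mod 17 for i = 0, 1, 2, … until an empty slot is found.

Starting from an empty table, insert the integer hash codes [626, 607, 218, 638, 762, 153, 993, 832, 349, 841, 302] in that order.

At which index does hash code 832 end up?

1

626 hashes to 14; slot 14 is free -> place at 14.
607 hashes to 12; slot 12 is free -> place at 12.
218 hashes to 14; 14 taken -> place at 15.
638 hashes to 9; slot 9 is free -> place at 9.
762 hashes to 14; 14,15 taken -> place at 16.
153 hashes to 0; slot 0 is free -> place at 0.
993 hashes to 7; slot 7 is free -> place at 7.
832 hashes to 16; 16,0 taken -> place at 1.
349 hashes to 9; 9 taken -> place at 10.
841 hashes to 8; slot 8 is free -> place at 8.
302 hashes to 13; slot 13 is free -> place at 13.
Table: [153, 832, ., ., ., ., ., 993, 841, 638, 349, ., 607, 302, 626, 218, 762]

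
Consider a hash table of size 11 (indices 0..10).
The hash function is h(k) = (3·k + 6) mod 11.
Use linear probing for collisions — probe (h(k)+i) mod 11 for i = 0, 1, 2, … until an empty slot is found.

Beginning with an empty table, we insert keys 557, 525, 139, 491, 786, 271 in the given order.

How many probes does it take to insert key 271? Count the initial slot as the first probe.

5

Insert 557: h=5, slot 5 empty => index 5.
Insert 525: h=8, slot 8 empty => index 8.
Insert 139: h=5, slot 5 occupied => index 6.
Insert 491: h=5, slots 5,6 occupied => index 7.
Insert 786: h=10, slot 10 empty => index 10.
Insert 271: h=5, slots 5,6,7,8 occupied => index 9.
Table: [., ., ., ., ., 557, 139, 491, 525, 271, 786]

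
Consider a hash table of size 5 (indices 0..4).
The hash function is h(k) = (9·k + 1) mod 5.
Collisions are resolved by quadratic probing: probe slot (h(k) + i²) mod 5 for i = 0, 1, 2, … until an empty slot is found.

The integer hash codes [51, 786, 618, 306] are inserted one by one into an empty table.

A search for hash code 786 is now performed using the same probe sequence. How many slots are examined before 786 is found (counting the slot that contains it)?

51 hashes to 0; slot 0 is free → place at 0.
786 hashes to 0; 0 taken → place at 1.
618 hashes to 3; slot 3 is free → place at 3.
306 hashes to 0; 0,1 taken → place at 4.
Table: [51, 786, -, 618, 306]
Lookup 786: h=0, probe 0,1 → found at 1.

2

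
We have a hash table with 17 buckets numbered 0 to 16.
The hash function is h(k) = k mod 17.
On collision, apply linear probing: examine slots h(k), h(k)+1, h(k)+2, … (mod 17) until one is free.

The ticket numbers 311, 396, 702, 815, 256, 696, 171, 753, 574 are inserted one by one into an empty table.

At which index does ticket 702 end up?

7

311 hashes to 5; slot 5 is free -> place at 5.
396 hashes to 5; 5 taken -> place at 6.
702 hashes to 5; 5,6 taken -> place at 7.
815 hashes to 16; slot 16 is free -> place at 16.
256 hashes to 1; slot 1 is free -> place at 1.
696 hashes to 16; 16 taken -> place at 0.
171 hashes to 1; 1 taken -> place at 2.
753 hashes to 5; 5,6,7 taken -> place at 8.
574 hashes to 13; slot 13 is free -> place at 13.
Table: [696, 256, 171, _, _, 311, 396, 702, 753, _, _, _, _, 574, _, _, 815]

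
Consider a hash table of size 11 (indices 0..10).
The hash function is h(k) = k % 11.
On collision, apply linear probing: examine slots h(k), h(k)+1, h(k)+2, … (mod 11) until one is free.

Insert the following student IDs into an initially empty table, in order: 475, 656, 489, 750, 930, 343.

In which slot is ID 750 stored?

3

475 hashes to 2; slot 2 is free => place at 2.
656 hashes to 7; slot 7 is free => place at 7.
489 hashes to 5; slot 5 is free => place at 5.
750 hashes to 2; 2 taken => place at 3.
930 hashes to 6; slot 6 is free => place at 6.
343 hashes to 2; 2,3 taken => place at 4.
Table: [-, -, 475, 750, 343, 489, 930, 656, -, -, -]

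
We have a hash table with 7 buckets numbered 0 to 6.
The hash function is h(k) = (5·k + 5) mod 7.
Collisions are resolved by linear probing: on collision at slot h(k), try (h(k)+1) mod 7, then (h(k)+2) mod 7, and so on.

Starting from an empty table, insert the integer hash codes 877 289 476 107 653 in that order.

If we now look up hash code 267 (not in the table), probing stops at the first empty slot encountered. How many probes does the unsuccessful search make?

877 hashes to 1; slot 1 is free -> place at 1.
289 hashes to 1; 1 taken -> place at 2.
476 hashes to 5; slot 5 is free -> place at 5.
107 hashes to 1; 1,2 taken -> place at 3.
653 hashes to 1; 1,2,3 taken -> place at 4.
Table: [—, 877, 289, 107, 653, 476, —]
Lookup 267: h=3, probe 3,4,5,6 → slot 6 empty, not found.

4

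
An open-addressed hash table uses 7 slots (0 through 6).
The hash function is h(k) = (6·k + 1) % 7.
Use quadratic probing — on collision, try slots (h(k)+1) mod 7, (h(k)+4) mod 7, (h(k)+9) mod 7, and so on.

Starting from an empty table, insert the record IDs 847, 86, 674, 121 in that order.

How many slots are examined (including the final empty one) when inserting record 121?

3

847 hashes to 1; slot 1 is free -> place at 1.
86 hashes to 6; slot 6 is free -> place at 6.
674 hashes to 6; 6 taken -> place at 0.
121 hashes to 6; 6,0 taken -> place at 3.
Table: [674, 847, _, 121, _, _, 86]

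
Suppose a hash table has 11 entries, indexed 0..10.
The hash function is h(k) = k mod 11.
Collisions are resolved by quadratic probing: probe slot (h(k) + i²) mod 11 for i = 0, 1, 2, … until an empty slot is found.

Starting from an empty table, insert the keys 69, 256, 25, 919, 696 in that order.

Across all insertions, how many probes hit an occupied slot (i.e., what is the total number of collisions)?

6

69 hashes to 3; slot 3 is free => place at 3.
256 hashes to 3; 3 taken => place at 4.
25 hashes to 3; 3,4 taken => place at 7.
919 hashes to 6; slot 6 is free => place at 6.
696 hashes to 3; 3,4,7 taken => place at 1.
Table: [-, 696, -, 69, 256, -, 919, 25, -, -, -]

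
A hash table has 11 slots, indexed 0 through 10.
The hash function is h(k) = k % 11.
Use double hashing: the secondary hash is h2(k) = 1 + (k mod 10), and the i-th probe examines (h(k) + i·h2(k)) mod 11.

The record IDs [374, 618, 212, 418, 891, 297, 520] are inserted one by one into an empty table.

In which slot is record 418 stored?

374: h=0 → slot 0
618: h=2 → slot 2
212: h=3 → slot 3
418: h=0, h2=9, probe 0,9 → slot 9
891: h=0, h2=2, probe 0,2,4 → slot 4
297: h=0, h2=8, probe 0,8 → slot 8
520: h=3, h2=1, probe 3,4,5 → slot 5
Table: [374, -, 618, 212, 891, 520, -, -, 297, 418, -]

9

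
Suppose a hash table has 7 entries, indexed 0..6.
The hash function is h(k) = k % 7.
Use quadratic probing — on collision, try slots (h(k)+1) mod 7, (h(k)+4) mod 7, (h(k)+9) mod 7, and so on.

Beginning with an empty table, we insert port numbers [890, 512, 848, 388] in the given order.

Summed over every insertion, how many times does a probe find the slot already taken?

890 hashes to 1; slot 1 is free -> place at 1.
512 hashes to 1; 1 taken -> place at 2.
848 hashes to 1; 1,2 taken -> place at 5.
388 hashes to 3; slot 3 is free -> place at 3.
Table: [_, 890, 512, 388, _, 848, _]

3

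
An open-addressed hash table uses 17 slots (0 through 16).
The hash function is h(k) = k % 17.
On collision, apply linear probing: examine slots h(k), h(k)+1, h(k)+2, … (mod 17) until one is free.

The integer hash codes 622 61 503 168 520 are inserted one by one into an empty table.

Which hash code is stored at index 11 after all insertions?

622: h=10 -> slot 10
61: h=10, probe 10,11 -> slot 11
503: h=10, probe 10,11,12 -> slot 12
168: h=15 -> slot 15
520: h=10, probe 10,11,12,13 -> slot 13
Table: [-, -, -, -, -, -, -, -, -, -, 622, 61, 503, 520, -, 168, -]

61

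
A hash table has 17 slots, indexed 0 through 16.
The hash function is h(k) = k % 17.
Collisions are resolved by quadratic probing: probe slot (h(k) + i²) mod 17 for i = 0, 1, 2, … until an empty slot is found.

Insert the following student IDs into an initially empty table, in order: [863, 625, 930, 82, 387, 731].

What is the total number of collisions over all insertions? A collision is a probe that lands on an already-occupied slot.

Insert 863: h=13, slot 13 empty => index 13.
Insert 625: h=13, slot 13 occupied => index 14.
Insert 930: h=12, slot 12 empty => index 12.
Insert 82: h=14, slot 14 occupied => index 15.
Insert 387: h=13, slots 13,14 occupied => index 0.
Insert 731: h=0, slot 0 occupied => index 1.
Table: [387, 731, -, -, -, -, -, -, -, -, -, -, 930, 863, 625, 82, -]

5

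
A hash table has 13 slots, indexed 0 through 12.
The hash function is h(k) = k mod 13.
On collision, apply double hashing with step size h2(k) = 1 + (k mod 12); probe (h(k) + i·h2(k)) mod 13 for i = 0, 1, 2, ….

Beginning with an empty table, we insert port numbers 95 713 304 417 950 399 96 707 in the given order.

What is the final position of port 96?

6

95 hashes to 4; slot 4 is free => place at 4.
713 hashes to 11; slot 11 is free => place at 11.
304 hashes to 5; slot 5 is free => place at 5.
417 hashes to 1; slot 1 is free => place at 1.
950 hashes to 1, h2=3; 1,4 taken => place at 7.
399 hashes to 9; slot 9 is free => place at 9.
96 hashes to 5, h2=1; 5 taken => place at 6.
707 hashes to 5, h2=12; 5,4 taken => place at 3.
Table: [—, 417, —, 707, 95, 304, 96, 950, —, 399, —, 713, —]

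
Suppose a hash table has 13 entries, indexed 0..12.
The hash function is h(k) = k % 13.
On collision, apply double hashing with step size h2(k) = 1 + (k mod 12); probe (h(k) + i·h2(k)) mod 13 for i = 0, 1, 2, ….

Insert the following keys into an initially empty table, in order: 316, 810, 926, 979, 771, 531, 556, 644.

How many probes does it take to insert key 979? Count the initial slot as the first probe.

316 hashes to 4; slot 4 is free -> place at 4.
810 hashes to 4, h2=7; 4 taken -> place at 11.
926 hashes to 3; slot 3 is free -> place at 3.
979 hashes to 4, h2=8; 4 taken -> place at 12.
771 hashes to 4, h2=4; 4 taken -> place at 8.
531 hashes to 11, h2=4; 11 taken -> place at 2.
556 hashes to 10; slot 10 is free -> place at 10.
644 hashes to 7; slot 7 is free -> place at 7.
Table: [-, -, 531, 926, 316, -, -, 644, 771, -, 556, 810, 979]

2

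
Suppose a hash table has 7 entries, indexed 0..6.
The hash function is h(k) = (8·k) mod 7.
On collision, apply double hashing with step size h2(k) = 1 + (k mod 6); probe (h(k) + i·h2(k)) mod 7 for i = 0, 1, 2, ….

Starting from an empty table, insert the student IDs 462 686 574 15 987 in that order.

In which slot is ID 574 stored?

Insert 462: h=0, slot 0 empty -> index 0.
Insert 686: h=0, h2=3, slot 0 occupied -> index 3.
Insert 574: h=0, h2=5, slot 0 occupied -> index 5.
Insert 15: h=1, slot 1 empty -> index 1.
Insert 987: h=0, h2=4, slot 0 occupied -> index 4.
Table: [462, 15, —, 686, 987, 574, —]

5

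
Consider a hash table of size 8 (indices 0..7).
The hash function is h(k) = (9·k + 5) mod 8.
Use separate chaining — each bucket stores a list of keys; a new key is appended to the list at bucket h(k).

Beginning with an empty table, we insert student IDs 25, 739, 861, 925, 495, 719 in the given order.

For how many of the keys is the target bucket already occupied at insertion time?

25 → bucket 6
739 → bucket 0
861 → bucket 2
925 → bucket 2 (collision)
495 → bucket 4
719 → bucket 4 (collision)
Final buckets:
0: 739
1: _
2: 861 -> 925
3: _
4: 495 -> 719
5: _
6: 25
7: _

2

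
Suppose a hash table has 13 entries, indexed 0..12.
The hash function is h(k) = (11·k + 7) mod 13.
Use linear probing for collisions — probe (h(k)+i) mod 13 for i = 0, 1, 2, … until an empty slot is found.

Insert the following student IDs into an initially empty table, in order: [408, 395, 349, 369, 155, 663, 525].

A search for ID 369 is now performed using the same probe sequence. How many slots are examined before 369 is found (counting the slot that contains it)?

4

Insert 408: h=10, slot 10 empty -> index 10.
Insert 395: h=10, slot 10 occupied -> index 11.
Insert 349: h=11, slot 11 occupied -> index 12.
Insert 369: h=10, slots 10,11,12 occupied -> index 0.
Insert 155: h=9, slot 9 empty -> index 9.
Insert 663: h=7, slot 7 empty -> index 7.
Insert 525: h=10, slots 10,11,12,0 occupied -> index 1.
Table: [369, 525, ∅, ∅, ∅, ∅, ∅, 663, ∅, 155, 408, 395, 349]
Lookup 369: h=10, probe 10,11,12,0 → found at 0.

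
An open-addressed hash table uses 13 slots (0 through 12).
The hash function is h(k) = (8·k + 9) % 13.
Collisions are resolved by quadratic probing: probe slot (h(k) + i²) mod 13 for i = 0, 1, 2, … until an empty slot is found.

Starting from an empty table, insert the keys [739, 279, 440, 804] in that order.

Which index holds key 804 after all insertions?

739 hashes to 6; slot 6 is free → place at 6.
279 hashes to 5; slot 5 is free → place at 5.
440 hashes to 6; 6 taken → place at 7.
804 hashes to 6; 6,7 taken → place at 10.
Table: [_, _, _, _, _, 279, 739, 440, _, _, 804, _, _]

10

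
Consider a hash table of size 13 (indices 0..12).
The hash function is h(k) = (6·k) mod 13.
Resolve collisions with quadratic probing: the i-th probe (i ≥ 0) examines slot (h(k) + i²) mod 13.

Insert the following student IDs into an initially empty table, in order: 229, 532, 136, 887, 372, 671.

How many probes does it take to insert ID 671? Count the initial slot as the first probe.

5

229: h=9 => slot 9
532: h=7 => slot 7
136: h=10 => slot 10
887: h=5 => slot 5
372: h=9, probe 9,10,0 => slot 0
671: h=9, probe 9,10,0,5,12 => slot 12
Table: [372, ., ., ., ., 887, ., 532, ., 229, 136, ., 671]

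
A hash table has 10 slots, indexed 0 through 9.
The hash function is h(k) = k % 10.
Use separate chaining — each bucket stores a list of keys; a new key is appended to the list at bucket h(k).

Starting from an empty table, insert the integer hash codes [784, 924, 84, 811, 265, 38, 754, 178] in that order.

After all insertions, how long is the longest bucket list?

784 → bucket 4
924 → bucket 4 (collision)
84 → bucket 4 (collision)
811 → bucket 1
265 → bucket 5
38 → bucket 8
754 → bucket 4 (collision)
178 → bucket 8 (collision)
Final buckets:
0: —
1: 811
2: —
3: —
4: 784 -> 924 -> 84 -> 754
5: 265
6: —
7: —
8: 38 -> 178
9: —

4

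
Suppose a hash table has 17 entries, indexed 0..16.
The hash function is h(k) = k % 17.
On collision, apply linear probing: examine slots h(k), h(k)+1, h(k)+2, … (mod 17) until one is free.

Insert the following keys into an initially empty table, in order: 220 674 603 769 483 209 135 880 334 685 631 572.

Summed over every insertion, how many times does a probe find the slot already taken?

220: h=16 -> slot 16
674: h=11 -> slot 11
603: h=8 -> slot 8
769: h=4 -> slot 4
483: h=7 -> slot 7
209: h=5 -> slot 5
135: h=16, probe 16,0 -> slot 0
880: h=13 -> slot 13
334: h=11, probe 11,12 -> slot 12
685: h=5, probe 5,6 -> slot 6
631: h=2 -> slot 2
572: h=11, probe 11,12,13,14 -> slot 14
Table: [135, _, 631, _, 769, 209, 685, 483, 603, _, _, 674, 334, 880, 572, _, 220]

6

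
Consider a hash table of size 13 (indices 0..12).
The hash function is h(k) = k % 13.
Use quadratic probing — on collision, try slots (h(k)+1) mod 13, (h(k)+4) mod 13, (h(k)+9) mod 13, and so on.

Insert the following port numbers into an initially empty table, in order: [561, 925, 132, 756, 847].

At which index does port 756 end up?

11

Insert 561: h=2, slot 2 empty → index 2.
Insert 925: h=2, slot 2 occupied → index 3.
Insert 132: h=2, slots 2,3 occupied → index 6.
Insert 756: h=2, slots 2,3,6 occupied → index 11.
Insert 847: h=2, slots 2,3,6,11 occupied → index 5.
Table: [∅, ∅, 561, 925, ∅, 847, 132, ∅, ∅, ∅, ∅, 756, ∅]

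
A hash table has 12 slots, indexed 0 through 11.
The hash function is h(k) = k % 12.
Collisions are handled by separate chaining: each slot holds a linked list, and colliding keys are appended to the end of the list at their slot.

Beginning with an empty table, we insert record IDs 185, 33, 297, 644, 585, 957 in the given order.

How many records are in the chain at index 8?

1

185 -> bucket 5
33 -> bucket 9
297 -> bucket 9 (collision)
644 -> bucket 8
585 -> bucket 9 (collision)
957 -> bucket 9 (collision)
Final buckets:
0: .
1: .
2: .
3: .
4: .
5: 185
6: .
7: .
8: 644
9: 33 -> 297 -> 585 -> 957
10: .
11: .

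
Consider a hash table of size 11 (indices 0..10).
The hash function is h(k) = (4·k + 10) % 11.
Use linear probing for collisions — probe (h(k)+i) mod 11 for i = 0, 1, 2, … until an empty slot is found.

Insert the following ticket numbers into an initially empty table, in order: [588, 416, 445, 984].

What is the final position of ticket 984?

588: h=8 -> slot 8
416: h=2 -> slot 2
445: h=8, probe 8,9 -> slot 9
984: h=8, probe 8,9,10 -> slot 10
Table: [-, -, 416, -, -, -, -, -, 588, 445, 984]

10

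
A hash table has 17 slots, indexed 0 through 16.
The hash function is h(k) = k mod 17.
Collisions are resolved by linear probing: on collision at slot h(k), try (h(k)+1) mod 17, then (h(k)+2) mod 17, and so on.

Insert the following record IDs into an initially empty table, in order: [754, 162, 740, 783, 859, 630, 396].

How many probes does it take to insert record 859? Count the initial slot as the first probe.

754: h=6 => slot 6
162: h=9 => slot 9
740: h=9, probe 9,10 => slot 10
783: h=1 => slot 1
859: h=9, probe 9,10,11 => slot 11
630: h=1, probe 1,2 => slot 2
396: h=5 => slot 5
Table: [∅, 783, 630, ∅, ∅, 396, 754, ∅, ∅, 162, 740, 859, ∅, ∅, ∅, ∅, ∅]

3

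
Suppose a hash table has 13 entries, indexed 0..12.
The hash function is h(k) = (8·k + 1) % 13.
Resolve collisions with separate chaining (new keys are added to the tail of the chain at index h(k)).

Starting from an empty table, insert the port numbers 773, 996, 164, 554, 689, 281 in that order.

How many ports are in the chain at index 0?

4

Insert 773: h=10, bucket 10 empty -> new chain.
Insert 996: h=0, bucket 0 empty -> new chain.
Insert 164: h=0, bucket 0 nonempty -> append to chain.
Insert 554: h=0, bucket 0 nonempty -> append to chain.
Insert 689: h=1, bucket 1 empty -> new chain.
Insert 281: h=0, bucket 0 nonempty -> append to chain.
Final buckets:
0: 996 -> 164 -> 554 -> 281
1: 689
2: -
3: -
4: -
5: -
6: -
7: -
8: -
9: -
10: 773
11: -
12: -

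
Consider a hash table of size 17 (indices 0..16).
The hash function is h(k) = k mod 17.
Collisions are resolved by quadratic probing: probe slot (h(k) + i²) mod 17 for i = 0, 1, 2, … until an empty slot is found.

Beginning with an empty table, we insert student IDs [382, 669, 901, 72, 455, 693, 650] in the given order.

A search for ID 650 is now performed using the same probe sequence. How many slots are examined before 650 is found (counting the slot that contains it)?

382: h=8 → slot 8
669: h=6 → slot 6
901: h=0 → slot 0
72: h=4 → slot 4
455: h=13 → slot 13
693: h=13, probe 13,14 → slot 14
650: h=4, probe 4,5 → slot 5
Table: [901, -, -, -, 72, 650, 669, -, 382, -, -, -, -, 455, 693, -, -]
Lookup 650: h=4, probe 4,5 → found at 5.

2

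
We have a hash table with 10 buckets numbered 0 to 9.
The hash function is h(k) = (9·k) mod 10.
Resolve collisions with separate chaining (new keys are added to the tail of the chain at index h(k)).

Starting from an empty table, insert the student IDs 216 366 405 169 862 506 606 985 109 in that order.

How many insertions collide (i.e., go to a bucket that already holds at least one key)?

5

Insert 216: h=4, bucket 4 empty → new chain.
Insert 366: h=4, bucket 4 nonempty → append to chain.
Insert 405: h=5, bucket 5 empty → new chain.
Insert 169: h=1, bucket 1 empty → new chain.
Insert 862: h=8, bucket 8 empty → new chain.
Insert 506: h=4, bucket 4 nonempty → append to chain.
Insert 606: h=4, bucket 4 nonempty → append to chain.
Insert 985: h=5, bucket 5 nonempty → append to chain.
Insert 109: h=1, bucket 1 nonempty → append to chain.
Final buckets:
0: _
1: 169 -> 109
2: _
3: _
4: 216 -> 366 -> 506 -> 606
5: 405 -> 985
6: _
7: _
8: 862
9: _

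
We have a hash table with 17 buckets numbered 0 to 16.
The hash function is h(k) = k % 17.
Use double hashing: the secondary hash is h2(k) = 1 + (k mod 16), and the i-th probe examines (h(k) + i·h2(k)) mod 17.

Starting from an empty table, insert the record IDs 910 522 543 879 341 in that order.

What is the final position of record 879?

Insert 910: h=9, slot 9 empty => index 9.
Insert 522: h=12, slot 12 empty => index 12.
Insert 543: h=16, slot 16 empty => index 16.
Insert 879: h=12, h2=16, slot 12 occupied => index 11.
Insert 341: h=1, slot 1 empty => index 1.
Table: [_, 341, _, _, _, _, _, _, _, 910, _, 879, 522, _, _, _, 543]

11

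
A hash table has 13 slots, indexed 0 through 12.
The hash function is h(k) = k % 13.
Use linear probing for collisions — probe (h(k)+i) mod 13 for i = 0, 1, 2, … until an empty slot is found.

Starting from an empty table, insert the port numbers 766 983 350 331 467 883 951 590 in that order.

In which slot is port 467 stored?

766 hashes to 12; slot 12 is free → place at 12.
983 hashes to 8; slot 8 is free → place at 8.
350 hashes to 12; 12 taken → place at 0.
331 hashes to 6; slot 6 is free → place at 6.
467 hashes to 12; 12,0 taken → place at 1.
883 hashes to 12; 12,0,1 taken → place at 2.
951 hashes to 2; 2 taken → place at 3.
590 hashes to 5; slot 5 is free → place at 5.
Table: [350, 467, 883, 951, ∅, 590, 331, ∅, 983, ∅, ∅, ∅, 766]

1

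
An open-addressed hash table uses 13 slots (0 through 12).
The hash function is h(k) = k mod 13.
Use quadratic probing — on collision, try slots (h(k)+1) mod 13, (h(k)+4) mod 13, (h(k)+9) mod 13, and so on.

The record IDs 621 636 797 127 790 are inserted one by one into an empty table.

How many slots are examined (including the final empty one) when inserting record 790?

3

621: h=10 → slot 10
636: h=12 → slot 12
797: h=4 → slot 4
127: h=10, probe 10,11 → slot 11
790: h=10, probe 10,11,1 → slot 1
Table: [∅, 790, ∅, ∅, 797, ∅, ∅, ∅, ∅, ∅, 621, 127, 636]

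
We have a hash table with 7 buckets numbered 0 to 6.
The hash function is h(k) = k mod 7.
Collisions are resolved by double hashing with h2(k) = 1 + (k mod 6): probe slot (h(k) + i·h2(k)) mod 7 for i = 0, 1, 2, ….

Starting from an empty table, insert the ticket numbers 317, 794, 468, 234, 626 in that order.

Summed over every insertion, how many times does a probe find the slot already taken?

4

317: h=2 => slot 2
794: h=3 => slot 3
468: h=6 => slot 6
234: h=3, h2=1, probe 3,4 => slot 4
626: h=3, h2=3, probe 3,6,2,5 => slot 5
Table: [-, -, 317, 794, 234, 626, 468]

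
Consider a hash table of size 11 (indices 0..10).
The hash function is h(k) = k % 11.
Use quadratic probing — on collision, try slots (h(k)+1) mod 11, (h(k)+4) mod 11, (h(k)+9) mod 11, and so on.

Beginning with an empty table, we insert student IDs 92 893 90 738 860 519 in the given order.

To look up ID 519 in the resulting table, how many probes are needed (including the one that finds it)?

4

92 hashes to 4; slot 4 is free -> place at 4.
893 hashes to 2; slot 2 is free -> place at 2.
90 hashes to 2; 2 taken -> place at 3.
738 hashes to 1; slot 1 is free -> place at 1.
860 hashes to 2; 2,3 taken -> place at 6.
519 hashes to 2; 2,3,6 taken -> place at 0.
Table: [519, 738, 893, 90, 92, ∅, 860, ∅, ∅, ∅, ∅]
Lookup 519: h=2, probe 2,3,6,0 → found at 0.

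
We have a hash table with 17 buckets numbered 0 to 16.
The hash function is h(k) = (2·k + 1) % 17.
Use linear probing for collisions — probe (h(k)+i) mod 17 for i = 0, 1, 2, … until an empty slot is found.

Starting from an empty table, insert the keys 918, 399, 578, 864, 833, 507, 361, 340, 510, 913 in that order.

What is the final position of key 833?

3

Insert 918: h=1, slot 1 empty → index 1.
Insert 399: h=0, slot 0 empty → index 0.
Insert 578: h=1, slot 1 occupied → index 2.
Insert 864: h=12, slot 12 empty → index 12.
Insert 833: h=1, slots 1,2 occupied → index 3.
Insert 507: h=12, slot 12 occupied → index 13.
Insert 361: h=9, slot 9 empty → index 9.
Insert 340: h=1, slots 1,2,3 occupied → index 4.
Insert 510: h=1, slots 1,2,3,4 occupied → index 5.
Insert 913: h=8, slot 8 empty → index 8.
Table: [399, 918, 578, 833, 340, 510, ∅, ∅, 913, 361, ∅, ∅, 864, 507, ∅, ∅, ∅]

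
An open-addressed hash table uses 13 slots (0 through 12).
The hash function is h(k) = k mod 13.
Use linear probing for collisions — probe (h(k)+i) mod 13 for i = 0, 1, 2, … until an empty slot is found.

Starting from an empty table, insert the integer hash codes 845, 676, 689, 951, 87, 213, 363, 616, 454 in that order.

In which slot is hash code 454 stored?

4

845 hashes to 0; slot 0 is free → place at 0.
676 hashes to 0; 0 taken → place at 1.
689 hashes to 0; 0,1 taken → place at 2.
951 hashes to 2; 2 taken → place at 3.
87 hashes to 9; slot 9 is free → place at 9.
213 hashes to 5; slot 5 is free → place at 5.
363 hashes to 12; slot 12 is free → place at 12.
616 hashes to 5; 5 taken → place at 6.
454 hashes to 12; 12,0,1,2,3 taken → place at 4.
Table: [845, 676, 689, 951, 454, 213, 616, ∅, ∅, 87, ∅, ∅, 363]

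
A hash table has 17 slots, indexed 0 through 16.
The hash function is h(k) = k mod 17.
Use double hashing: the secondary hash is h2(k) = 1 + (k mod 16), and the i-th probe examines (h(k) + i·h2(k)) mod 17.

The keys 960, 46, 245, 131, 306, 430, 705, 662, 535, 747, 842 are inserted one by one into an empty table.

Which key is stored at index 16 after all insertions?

960: h=8 => slot 8
46: h=12 => slot 12
245: h=7 => slot 7
131: h=12, h2=4, probe 12,16 => slot 16
306: h=0 => slot 0
430: h=5 => slot 5
705: h=8, h2=2, probe 8,10 => slot 10
662: h=16, h2=7, probe 16,6 => slot 6
535: h=8, h2=8, probe 8,16,7,15 => slot 15
747: h=16, h2=12, probe 16,11 => slot 11
842: h=9 => slot 9
Table: [306, —, —, —, —, 430, 662, 245, 960, 842, 705, 747, 46, —, —, 535, 131]

131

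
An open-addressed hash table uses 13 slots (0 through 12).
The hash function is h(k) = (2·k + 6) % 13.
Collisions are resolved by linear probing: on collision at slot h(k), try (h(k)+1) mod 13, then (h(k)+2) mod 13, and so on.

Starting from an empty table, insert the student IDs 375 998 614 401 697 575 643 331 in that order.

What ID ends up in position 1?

575

Insert 375: h=2, slot 2 empty → index 2.
Insert 998: h=0, slot 0 empty → index 0.
Insert 614: h=12, slot 12 empty → index 12.
Insert 401: h=2, slot 2 occupied → index 3.
Insert 697: h=9, slot 9 empty → index 9.
Insert 575: h=12, slots 12,0 occupied → index 1.
Insert 643: h=5, slot 5 empty → index 5.
Insert 331: h=5, slot 5 occupied → index 6.
Table: [998, 575, 375, 401, -, 643, 331, -, -, 697, -, -, 614]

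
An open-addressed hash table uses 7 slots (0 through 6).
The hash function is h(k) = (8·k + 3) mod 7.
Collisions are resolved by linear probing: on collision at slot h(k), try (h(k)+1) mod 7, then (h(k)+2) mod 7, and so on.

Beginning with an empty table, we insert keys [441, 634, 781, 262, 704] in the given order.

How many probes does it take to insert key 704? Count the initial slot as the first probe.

Insert 441: h=3, slot 3 empty => index 3.
Insert 634: h=0, slot 0 empty => index 0.
Insert 781: h=0, slot 0 occupied => index 1.
Insert 262: h=6, slot 6 empty => index 6.
Insert 704: h=0, slots 0,1 occupied => index 2.
Table: [634, 781, 704, 441, ., ., 262]

3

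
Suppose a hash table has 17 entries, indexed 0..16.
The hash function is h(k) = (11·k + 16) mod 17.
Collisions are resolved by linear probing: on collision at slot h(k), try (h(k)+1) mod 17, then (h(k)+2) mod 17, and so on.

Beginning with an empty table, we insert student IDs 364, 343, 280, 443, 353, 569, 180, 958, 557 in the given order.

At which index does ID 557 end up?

9

364: h=8 → slot 8
343: h=15 → slot 15
280: h=2 → slot 2
443: h=10 → slot 10
353: h=6 → slot 6
569: h=2, probe 2,3 → slot 3
180: h=7 → slot 7
958: h=14 → slot 14
557: h=6, probe 6,7,8,9 → slot 9
Table: [_, _, 280, 569, _, _, 353, 180, 364, 557, 443, _, _, _, 958, 343, _]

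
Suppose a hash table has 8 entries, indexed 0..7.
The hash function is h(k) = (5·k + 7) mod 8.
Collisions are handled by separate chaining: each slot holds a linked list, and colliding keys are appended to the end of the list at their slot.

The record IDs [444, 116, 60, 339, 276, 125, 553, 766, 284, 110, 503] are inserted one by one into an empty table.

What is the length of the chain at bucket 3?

5

Insert 444: h=3, bucket 3 empty → new chain.
Insert 116: h=3, bucket 3 nonempty → append to chain.
Insert 60: h=3, bucket 3 nonempty → append to chain.
Insert 339: h=6, bucket 6 empty → new chain.
Insert 276: h=3, bucket 3 nonempty → append to chain.
Insert 125: h=0, bucket 0 empty → new chain.
Insert 553: h=4, bucket 4 empty → new chain.
Insert 766: h=5, bucket 5 empty → new chain.
Insert 284: h=3, bucket 3 nonempty → append to chain.
Insert 110: h=5, bucket 5 nonempty → append to chain.
Insert 503: h=2, bucket 2 empty → new chain.
Final buckets:
0: 125
1: -
2: 503
3: 444 -> 116 -> 60 -> 276 -> 284
4: 553
5: 766 -> 110
6: 339
7: -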